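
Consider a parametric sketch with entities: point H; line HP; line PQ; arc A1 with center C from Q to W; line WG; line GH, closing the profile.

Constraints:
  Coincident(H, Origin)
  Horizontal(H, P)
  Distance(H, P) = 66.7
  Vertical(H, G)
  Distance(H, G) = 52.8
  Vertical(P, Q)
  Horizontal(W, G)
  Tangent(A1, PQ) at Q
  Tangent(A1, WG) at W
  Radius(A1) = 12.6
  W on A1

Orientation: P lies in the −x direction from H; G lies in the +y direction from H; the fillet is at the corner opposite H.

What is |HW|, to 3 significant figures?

75.6

H is at the origin; HP is horizontal with |HP| = 66.7 and P on the −x side, so P = (-66.7, 0.00). H and G share the same x with |HG| = 52.8 and G on the +y side, so G = (0.00, 52.8). The virtual corner opposite H is at (-66.7, 52.8). Tangency of A1 to PQ means the radius CQ is perpendicular to PQ and since A1 is tangent to WG there, CW ⟂ WG, with radius 12.6, so the center C sits 12.6 in from both sides at C = (-54.1, 40.2). That places the tangent points at Q = (-66.7, 40.2) on PQ and W = (-54.1, 52.8) on WG. Then |HW| = |W − H| = 75.6.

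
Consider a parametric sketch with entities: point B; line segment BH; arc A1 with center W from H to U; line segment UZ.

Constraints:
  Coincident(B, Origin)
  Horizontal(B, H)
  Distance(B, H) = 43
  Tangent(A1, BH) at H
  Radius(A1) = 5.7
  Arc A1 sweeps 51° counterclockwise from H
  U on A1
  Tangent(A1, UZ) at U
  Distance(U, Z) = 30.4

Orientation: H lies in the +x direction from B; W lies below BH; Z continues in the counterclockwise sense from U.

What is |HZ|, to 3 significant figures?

34.9

On A1, H sits at bearing 90° from W; a 51° counterclockwise sweep puts U at bearing 141°, so U = W + 5.7·(cos 141°, sin 141°) = (38.6, -2.11). Tangency of A1 to UZ means the radius WU is perpendicular to UZ, so UZ runs along (−sin 141°, cos 141°); with |UZ| = 30.4, Z = (19.4, -25.7). Then |HZ| = |Z − H| = 34.9.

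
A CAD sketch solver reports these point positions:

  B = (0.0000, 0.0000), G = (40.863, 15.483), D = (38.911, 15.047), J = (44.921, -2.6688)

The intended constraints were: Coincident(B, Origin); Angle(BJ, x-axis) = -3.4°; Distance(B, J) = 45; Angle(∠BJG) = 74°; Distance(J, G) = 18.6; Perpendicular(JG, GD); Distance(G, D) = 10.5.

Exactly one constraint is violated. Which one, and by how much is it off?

Distance(G, D) = 10.5 — off by 8.50.

B = (0.00, 0.00) ✓; BJ at -3.400° ✓; |BJ| = 45.00 ✓; ∠BJG = 74.00° ✓; |JG| = 18.60 ✓; ∠(JG, GD) = 89.99° ✓; |GD| = 2.000 ✗.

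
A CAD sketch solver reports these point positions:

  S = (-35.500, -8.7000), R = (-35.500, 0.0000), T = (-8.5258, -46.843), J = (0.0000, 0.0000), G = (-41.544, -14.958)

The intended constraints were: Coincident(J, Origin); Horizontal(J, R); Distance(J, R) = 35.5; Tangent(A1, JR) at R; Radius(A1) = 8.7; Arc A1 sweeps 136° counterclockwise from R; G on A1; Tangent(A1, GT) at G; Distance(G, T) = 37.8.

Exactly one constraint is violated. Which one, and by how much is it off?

Distance(G, T) = 37.8 — off by 8.10.

J = (0.00, 0.00) ✓; J.y = 0.00, R.y = 0.00 ✓; |JR| = 35.50 ✓; ∠(SR, RJ) = 90.00° ✓; |SR| = 8.700 ✓; bearing(S→G) − bearing(S→R) = 136.0° ✓; |SG| = 8.700 ✓; ∠(SG, GT) = 90.00° ✓; |GT| = 45.90 ✗.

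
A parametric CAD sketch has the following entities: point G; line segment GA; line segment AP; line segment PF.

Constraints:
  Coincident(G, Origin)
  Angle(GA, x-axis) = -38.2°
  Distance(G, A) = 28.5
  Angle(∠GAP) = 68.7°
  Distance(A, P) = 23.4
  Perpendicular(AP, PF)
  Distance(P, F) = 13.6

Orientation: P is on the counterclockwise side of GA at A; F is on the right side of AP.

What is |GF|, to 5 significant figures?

42.220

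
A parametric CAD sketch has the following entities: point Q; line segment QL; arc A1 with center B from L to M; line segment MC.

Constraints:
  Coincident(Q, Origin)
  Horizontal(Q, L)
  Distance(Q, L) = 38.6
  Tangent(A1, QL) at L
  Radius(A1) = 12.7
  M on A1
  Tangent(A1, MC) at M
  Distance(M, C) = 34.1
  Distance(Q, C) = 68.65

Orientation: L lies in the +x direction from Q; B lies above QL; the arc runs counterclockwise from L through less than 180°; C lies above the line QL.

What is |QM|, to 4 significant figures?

52.98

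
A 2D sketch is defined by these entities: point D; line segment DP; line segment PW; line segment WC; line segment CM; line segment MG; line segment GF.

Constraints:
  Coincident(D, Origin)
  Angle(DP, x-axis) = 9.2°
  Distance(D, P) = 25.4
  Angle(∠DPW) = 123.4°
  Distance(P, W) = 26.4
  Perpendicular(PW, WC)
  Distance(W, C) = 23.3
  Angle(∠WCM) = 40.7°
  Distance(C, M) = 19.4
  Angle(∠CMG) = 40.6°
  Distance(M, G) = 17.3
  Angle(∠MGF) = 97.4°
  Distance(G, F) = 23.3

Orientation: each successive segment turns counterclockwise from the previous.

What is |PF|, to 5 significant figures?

45.933

D is at the origin; DP runs at 9.2° with length 25.4, so P = (25.073, 4.0610). ∠DPW = 123.4° gives PW at 65.800° from the x-axis; with |PW| = 26.4, W = (35.895, 28.141). The perpendicularity gives WC at right angles to PW, so WC runs at 155.80°; with |WC| = 23.3, C = (14.643, 37.692). ∠WCM = 40.7° gives CM at -64.900° from the x-axis; with |CM| = 19.4, M = (22.872, 20.124). ∠CMG = 40.6° gives MG at 74.500° from the x-axis; with |MG| = 17.3, G = (27.496, 36.795). ∠MGF = 97.4° gives GF at 157.10° from the x-axis; with |GF| = 23.3, F = (6.0319, 45.862). Then |PF| = |F − P| = 45.933.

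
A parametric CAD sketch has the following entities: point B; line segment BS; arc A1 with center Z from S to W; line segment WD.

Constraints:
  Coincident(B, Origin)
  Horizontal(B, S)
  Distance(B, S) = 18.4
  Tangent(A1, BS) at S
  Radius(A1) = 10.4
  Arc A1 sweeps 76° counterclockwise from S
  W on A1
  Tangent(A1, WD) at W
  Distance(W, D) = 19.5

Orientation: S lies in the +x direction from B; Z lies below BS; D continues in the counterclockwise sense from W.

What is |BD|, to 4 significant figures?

27.04

B is at the origin; BS is horizontal with |BS| = 18.4 and S on the +x side, so S = (18.40, 0.000). Since A1 is tangent to BS there, ZS ⟂ BS, so Z = S + (0, -10.4) = (18.40, -10.40). On A1, S sits at bearing 90° from Z; a 76° counterclockwise sweep puts W at bearing 166°, so W = Z + 10.4·(cos 166°, sin 166°) = (8.309, -7.884). Tangency of A1 to WD means the radius ZW is perpendicular to WD, so WD runs along (−sin 166°, cos 166°); with |WD| = 19.5, D = (3.591, -26.80). Then |BD| = |D − B| = 27.04.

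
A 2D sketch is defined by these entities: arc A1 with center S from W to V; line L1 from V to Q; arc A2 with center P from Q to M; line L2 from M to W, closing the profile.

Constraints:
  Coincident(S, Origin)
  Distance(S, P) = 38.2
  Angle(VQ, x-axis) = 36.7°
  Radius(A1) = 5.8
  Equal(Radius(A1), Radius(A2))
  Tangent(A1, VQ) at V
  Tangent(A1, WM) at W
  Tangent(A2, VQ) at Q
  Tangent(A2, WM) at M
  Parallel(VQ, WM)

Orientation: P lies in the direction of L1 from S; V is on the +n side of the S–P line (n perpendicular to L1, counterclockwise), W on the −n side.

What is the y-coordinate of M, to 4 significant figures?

18.18

Tangency of A1 to both parallel lines with radius 5.8 puts V and W at S ± 5.8·n: V = (-3.466, 4.650), W = (3.466, -4.650). Equal radii place Q and M the same way about P: Q = P + 5.8·n = (27.16, 27.48), M = P − 5.8·n = (34.09, 18.18). So M.y = 18.18.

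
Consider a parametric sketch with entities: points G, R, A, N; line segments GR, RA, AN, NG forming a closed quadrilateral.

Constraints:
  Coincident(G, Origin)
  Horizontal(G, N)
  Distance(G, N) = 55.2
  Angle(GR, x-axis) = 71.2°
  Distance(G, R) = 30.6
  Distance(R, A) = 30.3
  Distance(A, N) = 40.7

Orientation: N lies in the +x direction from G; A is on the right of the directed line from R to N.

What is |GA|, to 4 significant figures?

14.54

Checks: GR at 71.20° ✓; |RA| = 30.30 ✓; |AN| = 40.70 ✓.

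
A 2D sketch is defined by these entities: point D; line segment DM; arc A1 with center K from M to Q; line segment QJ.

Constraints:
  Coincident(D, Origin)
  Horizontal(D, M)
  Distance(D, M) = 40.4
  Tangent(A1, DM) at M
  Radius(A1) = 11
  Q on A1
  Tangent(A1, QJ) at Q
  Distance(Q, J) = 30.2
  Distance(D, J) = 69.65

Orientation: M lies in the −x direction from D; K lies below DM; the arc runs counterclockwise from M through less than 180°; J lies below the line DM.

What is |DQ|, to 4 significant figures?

51.68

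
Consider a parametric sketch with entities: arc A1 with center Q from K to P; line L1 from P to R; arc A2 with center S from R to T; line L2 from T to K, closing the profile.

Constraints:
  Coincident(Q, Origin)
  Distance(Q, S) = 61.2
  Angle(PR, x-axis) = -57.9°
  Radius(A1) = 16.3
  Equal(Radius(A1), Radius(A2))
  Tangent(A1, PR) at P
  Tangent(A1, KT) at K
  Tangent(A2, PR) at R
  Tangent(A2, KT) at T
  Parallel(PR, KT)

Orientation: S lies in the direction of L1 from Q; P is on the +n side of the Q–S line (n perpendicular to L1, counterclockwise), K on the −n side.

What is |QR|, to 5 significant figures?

63.333

The slot axis is L1's direction at -57.9°, so u = (cos -57.9°, sin -57.9°) = (0.53140, -0.84712) and n = (−sin -57.9°, cos -57.9°) = (0.84712, 0.53140). Q is at the origin and S lies 61.2 along u from Q, so S = 61.2·u = (32.522, -51.844). Tangency of A1 to both parallel lines with radius 16.3 puts P and K at Q ± 16.3·n: P = (13.808, 8.6618), K = (-13.808, -8.6618). Equal radii place R and T the same way about S: R = S + 16.3·n = (46.330, -43.182), T = S − 16.3·n = (18.714, -60.506). Then |QR| = |R − Q| = 63.333.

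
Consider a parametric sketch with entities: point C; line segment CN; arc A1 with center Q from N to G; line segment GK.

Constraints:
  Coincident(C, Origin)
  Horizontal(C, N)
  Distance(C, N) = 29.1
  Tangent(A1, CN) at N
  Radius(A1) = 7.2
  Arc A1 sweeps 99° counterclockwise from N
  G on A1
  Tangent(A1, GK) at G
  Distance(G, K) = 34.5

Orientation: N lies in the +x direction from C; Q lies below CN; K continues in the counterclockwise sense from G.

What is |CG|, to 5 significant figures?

23.512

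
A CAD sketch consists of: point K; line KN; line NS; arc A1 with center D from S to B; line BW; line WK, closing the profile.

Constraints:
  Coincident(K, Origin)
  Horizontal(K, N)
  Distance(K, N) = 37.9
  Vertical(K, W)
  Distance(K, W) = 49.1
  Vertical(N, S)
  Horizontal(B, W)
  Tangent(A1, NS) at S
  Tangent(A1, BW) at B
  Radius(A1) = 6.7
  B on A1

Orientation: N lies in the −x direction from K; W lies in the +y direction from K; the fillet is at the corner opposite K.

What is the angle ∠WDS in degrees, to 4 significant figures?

167.9°

K is at the origin; KN is horizontal with |KN| = 37.9 and N on the −x side, so N = (-37.90, 0.000). KW is vertical with |KW| = 49.1 and W on the +y side, so W = (0.000, 49.10). The virtual corner opposite K is at (-37.90, 49.10). Since A1 is tangent to NS there, DS ⟂ NS and A1 meets BW tangentially, so DB is at right angles to BW, with radius 6.7, so the center D sits 6.7 in from both sides at D = (-31.20, 42.40). That places the tangent points at S = (-37.90, 42.40) on NS and B = (-31.20, 49.10) on BW. Then cos ∠WDS = DW·DS / (|DW||DS|), giving 167.9°.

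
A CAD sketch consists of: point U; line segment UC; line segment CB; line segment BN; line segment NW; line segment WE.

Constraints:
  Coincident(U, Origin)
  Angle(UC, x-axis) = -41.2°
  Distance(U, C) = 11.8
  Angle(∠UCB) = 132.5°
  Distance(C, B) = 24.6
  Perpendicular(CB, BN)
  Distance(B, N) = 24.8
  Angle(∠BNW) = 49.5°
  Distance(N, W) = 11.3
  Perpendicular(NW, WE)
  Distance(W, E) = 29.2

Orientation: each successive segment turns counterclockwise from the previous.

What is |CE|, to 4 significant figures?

35.29

U is at the origin; UC runs at -41.2° with length 11.8, so C = (8.878, -7.773). ∠UCB = 132.5° gives CB at 6.300° from the x-axis; with |CB| = 24.6, B = (33.33, -5.073). CB is perpendicular to BN, so BN runs at 96.30°; with |BN| = 24.8, N = (30.61, 19.58). ∠BNW = 49.5° gives NW at -133.2° from the x-axis; with |NW| = 11.3, W = (22.87, 11.34). NW ⟂ WE, so WE runs at -43.20°; with |WE| = 29.2, E = (44.16, -8.649). Then |CE| = |E − C| = 35.29.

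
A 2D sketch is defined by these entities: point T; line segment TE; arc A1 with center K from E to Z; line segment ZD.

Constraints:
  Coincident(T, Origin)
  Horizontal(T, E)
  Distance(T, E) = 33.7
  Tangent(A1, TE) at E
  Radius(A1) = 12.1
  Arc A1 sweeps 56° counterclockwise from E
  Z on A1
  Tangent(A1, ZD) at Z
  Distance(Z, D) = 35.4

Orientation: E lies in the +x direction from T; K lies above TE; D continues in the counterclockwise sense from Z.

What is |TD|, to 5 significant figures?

72.377

T is at the origin; TE is horizontal with |TE| = 33.7 and E on the +x side, so E = (33.700, 0.0000). The tangent condition forces KE to be normal to TE, so K = E + (0, 12.1) = (33.700, 12.100). On A1, E sits at bearing -90° from K; a 56° counterclockwise sweep puts Z at bearing -34°, so Z = K + 12.1·(cos -34°, sin -34°) = (43.731, 5.3338). The tangent condition forces KZ to be normal to ZD, so ZD runs along (−sin -34°, cos -34°); with |ZD| = 35.4, D = (63.527, 34.682). Then |TD| = |D − T| = 72.377.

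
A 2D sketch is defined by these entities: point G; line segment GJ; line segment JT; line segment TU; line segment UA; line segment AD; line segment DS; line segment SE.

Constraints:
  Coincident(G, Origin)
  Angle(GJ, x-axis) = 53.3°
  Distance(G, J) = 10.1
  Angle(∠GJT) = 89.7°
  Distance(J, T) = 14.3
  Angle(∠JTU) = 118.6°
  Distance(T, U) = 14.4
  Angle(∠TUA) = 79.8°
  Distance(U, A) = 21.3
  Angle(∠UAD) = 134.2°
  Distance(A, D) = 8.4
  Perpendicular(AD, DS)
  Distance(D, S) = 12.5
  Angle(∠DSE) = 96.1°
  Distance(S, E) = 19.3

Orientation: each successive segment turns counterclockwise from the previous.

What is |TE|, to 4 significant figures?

11.79

G is at the origin; GJ runs at 53.3° with length 10.1, so J = (6.036, 8.098). ∠GJT = 89.7° gives JT at 143.6° from the x-axis; with |JT| = 14.3, T = (-5.474, 16.58). ∠JTU = 118.6° gives TU at -155.0° from the x-axis; with |TU| = 14.4, U = (-18.52, 10.50). ∠TUA = 79.8° gives UA at -54.80° from the x-axis; with |UA| = 21.3, A = (-6.247, -6.907). ∠UAD = 134.2° gives AD at -9.000° from the x-axis; with |AD| = 8.4, D = (2.050, -8.221). AD ⟂ DS, so DS runs at 81.00°; with |DS| = 12.5, S = (4.005, 4.125). ∠DSE = 96.1° gives SE at 164.9° from the x-axis; with |SE| = 19.3, E = (-14.63, 9.153). Then |TE| = |E − T| = 11.79.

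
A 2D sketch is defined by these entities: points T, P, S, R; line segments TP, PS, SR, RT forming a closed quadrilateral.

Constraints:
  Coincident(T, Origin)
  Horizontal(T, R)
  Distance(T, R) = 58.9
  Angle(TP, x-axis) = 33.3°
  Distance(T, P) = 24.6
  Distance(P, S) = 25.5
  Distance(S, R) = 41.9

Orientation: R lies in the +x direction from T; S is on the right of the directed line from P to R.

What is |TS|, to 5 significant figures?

22.209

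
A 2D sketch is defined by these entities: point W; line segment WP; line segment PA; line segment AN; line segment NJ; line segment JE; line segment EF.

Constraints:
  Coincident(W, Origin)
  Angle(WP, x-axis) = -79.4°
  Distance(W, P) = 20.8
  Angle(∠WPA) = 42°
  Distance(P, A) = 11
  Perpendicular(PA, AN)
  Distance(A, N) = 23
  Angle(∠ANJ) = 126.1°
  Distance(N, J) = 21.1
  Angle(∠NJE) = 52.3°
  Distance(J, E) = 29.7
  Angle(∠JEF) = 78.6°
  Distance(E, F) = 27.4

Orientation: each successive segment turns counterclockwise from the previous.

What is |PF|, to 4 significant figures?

24.56

W is at the origin; WP runs at -79.4° with length 20.8, so P = (3.826, -20.45). ∠WPA = 42.0° gives PA at 58.60° from the x-axis; with |PA| = 11.0, A = (9.557, -11.06). The perpendicularity gives AN at right angles to PA, so AN runs at 148.6°; with |AN| = 23.0, N = (-10.07, 0.9272). ∠ANJ = 126.1° gives NJ at -157.5° from the x-axis; with |NJ| = 21.1, J = (-29.57, -7.147). ∠NJE = 52.3° gives JE at -29.80° from the x-axis; with |JE| = 29.7, E = (-3.796, -21.91). ∠JEF = 78.6° gives EF at 71.60° from the x-axis; with |EF| = 27.4, F = (4.853, 4.092). Then |PF| = |F − P| = 24.56.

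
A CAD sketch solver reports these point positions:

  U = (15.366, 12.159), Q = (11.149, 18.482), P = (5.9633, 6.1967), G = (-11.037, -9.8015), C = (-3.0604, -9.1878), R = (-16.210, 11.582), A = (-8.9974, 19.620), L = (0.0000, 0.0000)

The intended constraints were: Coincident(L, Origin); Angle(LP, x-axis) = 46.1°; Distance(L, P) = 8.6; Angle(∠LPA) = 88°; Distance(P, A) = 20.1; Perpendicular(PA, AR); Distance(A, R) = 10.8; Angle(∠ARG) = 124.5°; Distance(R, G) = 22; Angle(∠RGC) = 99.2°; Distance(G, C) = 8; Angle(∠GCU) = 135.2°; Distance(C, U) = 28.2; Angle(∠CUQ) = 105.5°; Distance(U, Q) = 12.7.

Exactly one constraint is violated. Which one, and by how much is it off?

Distance(U, Q) = 12.7 — off by 5.10.

L = (0.00, 0.00) ✓; LP at 46.10° ✓; |LP| = 8.600 ✓; ∠LPA = 88.00° ✓; |PA| = 20.10 ✓; ∠(PA, AR) = 90.00° ✓; |AR| = 10.80 ✓; ∠ARG = 124.5° ✓; |RG| = 22.00 ✓; ∠RGC = 99.20° ✓; |GC| = 8.000 ✓; ∠GCU = 135.2° ✓; |CU| = 28.20 ✓; ∠CUQ = 105.5° ✓; |UQ| = 7.600 ✗.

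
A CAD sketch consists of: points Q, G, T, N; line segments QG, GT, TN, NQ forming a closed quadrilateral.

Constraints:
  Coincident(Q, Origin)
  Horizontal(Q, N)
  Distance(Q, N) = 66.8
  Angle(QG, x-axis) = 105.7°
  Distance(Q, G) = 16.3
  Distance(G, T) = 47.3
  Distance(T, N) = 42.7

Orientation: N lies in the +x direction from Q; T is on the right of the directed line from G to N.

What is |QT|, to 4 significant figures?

33.80

Checks: |GT| = 47.30 ✓; |TN| = 42.70 ✓.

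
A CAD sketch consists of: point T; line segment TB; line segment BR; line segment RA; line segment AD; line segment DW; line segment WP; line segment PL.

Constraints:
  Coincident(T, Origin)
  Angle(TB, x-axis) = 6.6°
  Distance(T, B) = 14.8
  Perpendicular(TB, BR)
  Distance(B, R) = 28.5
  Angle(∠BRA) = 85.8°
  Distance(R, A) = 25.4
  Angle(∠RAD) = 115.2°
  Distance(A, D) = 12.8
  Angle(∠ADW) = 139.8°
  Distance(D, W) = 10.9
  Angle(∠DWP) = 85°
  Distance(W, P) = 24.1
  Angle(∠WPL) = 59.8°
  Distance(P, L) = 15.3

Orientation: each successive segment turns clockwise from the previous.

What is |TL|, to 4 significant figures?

23.27

T is at the origin; TB runs at 6.6° with length 14.8, so B = (14.70, 1.701). TB is perpendicular to BR, so BR runs at -83.40°; with |BR| = 28.5, R = (17.98, -26.61). ∠BRA = 85.8° gives RA at -177.6° from the x-axis; with |RA| = 25.4, A = (-7.400, -27.67). ∠RAD = 115.2° gives AD at 117.6° from the x-axis; with |AD| = 12.8, D = (-13.33, -16.33). ∠ADW = 139.8° gives DW at 77.40° from the x-axis; with |DW| = 10.9, W = (-10.95, -5.693). ∠DWP = 85.0° gives WP at -17.60° from the x-axis; with |WP| = 24.1, P = (12.02, -12.98). ∠WPL = 59.8° gives PL at -137.8° from the x-axis; with |PL| = 15.3, L = (0.6851, -23.26). Then |TL| = |L − T| = 23.27.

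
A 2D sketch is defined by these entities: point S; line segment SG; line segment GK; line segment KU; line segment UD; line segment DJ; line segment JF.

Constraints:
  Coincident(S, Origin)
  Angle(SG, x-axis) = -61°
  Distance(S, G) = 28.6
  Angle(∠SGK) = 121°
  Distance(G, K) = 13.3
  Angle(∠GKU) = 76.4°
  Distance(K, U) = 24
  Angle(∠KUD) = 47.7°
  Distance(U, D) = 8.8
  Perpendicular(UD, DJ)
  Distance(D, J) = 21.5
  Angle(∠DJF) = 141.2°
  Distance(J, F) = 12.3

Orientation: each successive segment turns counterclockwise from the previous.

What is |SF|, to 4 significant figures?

51.37

UD ⟂ DJ, so DJ runs at -36.10°; with |DJ| = 21.5, J = (34.52, -21.75). ∠DJF = 141.2° gives JF at 2.700° from the x-axis; with |JF| = 12.3, F = (46.80, -21.17). Then |SF| = |F − S| = 51.37.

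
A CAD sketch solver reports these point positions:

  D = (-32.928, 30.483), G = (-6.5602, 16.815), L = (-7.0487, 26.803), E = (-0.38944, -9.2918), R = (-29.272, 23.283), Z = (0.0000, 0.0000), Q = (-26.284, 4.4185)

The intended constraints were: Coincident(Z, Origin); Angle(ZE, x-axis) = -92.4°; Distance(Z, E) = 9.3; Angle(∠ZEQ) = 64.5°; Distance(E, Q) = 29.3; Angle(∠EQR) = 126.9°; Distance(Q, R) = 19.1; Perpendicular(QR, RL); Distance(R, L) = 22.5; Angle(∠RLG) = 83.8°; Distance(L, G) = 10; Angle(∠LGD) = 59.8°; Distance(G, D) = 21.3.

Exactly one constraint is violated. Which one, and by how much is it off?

Distance(G, D) = 21.3 — off by 8.40.

Z = (0.00, 0.00) ✓; ZE at -92.40° ✓; |ZE| = 9.300 ✓; ∠ZEQ = 64.50° ✓; |EQ| = 29.30 ✓; ∠EQR = 126.9° ✓; |QR| = 19.10 ✓; ∠(QR, RL) = 90.00° ✓; |RL| = 22.50 ✓; ∠RLG = 83.80° ✓; |LG| = 10.00 ✓; ∠LGD = 59.80° ✓; |GD| = 29.70 ✗.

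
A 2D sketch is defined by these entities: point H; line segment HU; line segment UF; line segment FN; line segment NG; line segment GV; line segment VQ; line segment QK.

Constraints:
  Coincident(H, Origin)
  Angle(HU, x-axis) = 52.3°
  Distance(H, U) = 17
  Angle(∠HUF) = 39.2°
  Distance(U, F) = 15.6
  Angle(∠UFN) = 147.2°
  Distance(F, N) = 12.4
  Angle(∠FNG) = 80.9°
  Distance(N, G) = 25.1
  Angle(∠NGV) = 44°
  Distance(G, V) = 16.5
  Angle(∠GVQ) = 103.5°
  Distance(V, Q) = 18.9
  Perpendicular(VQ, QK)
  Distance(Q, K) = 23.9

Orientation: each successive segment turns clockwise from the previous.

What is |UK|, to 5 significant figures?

42.764

∠GVQ = 103.5° gives VQ at -72.900° from the x-axis; with |VQ| = 18.9, Q = (7.2725, -13.500). VQ ⟂ QK, so QK runs at -162.90°; with |QK| = 23.9, K = (-15.571, -20.527). Then |UK| = |K − U| = 42.764.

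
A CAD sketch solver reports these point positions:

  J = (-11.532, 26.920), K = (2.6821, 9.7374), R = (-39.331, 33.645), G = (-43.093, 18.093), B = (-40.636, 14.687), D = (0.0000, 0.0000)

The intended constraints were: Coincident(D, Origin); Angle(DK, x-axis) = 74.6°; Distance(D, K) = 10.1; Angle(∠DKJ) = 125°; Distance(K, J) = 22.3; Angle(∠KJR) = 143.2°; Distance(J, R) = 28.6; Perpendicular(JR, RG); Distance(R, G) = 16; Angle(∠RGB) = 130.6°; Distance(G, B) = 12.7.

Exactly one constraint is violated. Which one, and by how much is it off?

Distance(G, B) = 12.7 — off by 8.50.

D = (0.00, 0.00) ✓; DK at 74.60° ✓; |DK| = 10.10 ✓; ∠DKJ = 125.0° ✓; |KJ| = 22.30 ✓; ∠KJR = 143.2° ✓; |JR| = 28.60 ✓; ∠(JR, RG) = 90.00° ✓; |RG| = 16.00 ✓; ∠RGB = 130.6° ✓; |GB| = 4.200 ✗.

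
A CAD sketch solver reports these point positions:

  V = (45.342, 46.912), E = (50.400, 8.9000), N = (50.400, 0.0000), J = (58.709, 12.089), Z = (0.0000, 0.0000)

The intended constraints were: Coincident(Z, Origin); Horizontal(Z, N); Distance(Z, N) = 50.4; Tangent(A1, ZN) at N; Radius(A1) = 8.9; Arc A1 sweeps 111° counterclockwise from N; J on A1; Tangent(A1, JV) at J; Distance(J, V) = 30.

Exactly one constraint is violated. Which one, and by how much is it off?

Distance(J, V) = 30 — off by 7.30.

Z = (0.00, 0.00) ✓; Z.y = 0.00, N.y = 0.00 ✓; |ZN| = 50.40 ✓; ∠(EN, NZ) = 90.00° ✓; |EN| = 8.900 ✓; bearing(E→J) − bearing(E→N) = 111.0° ✓; |EJ| = 8.900 ✓; ∠(EJ, JV) = 90.00° ✓; |JV| = 37.30 ✗.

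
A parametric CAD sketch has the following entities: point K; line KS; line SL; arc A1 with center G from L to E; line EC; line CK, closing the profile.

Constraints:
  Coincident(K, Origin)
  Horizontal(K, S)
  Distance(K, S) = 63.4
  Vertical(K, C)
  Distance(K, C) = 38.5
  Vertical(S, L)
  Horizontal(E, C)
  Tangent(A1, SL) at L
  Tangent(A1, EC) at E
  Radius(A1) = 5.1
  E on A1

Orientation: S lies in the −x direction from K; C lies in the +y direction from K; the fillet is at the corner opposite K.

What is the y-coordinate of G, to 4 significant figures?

33.40

K is at the origin; KS is horizontal with |KS| = 63.4 and S on the −x side, so S = (-63.40, 0.000). KC is vertical with |KC| = 38.5 and C on the +y side, so C = (0.000, 38.50). The virtual corner opposite K is at (-63.40, 38.50). The tangent condition forces GL to be normal to SL and tangency of A1 to EC means the radius GE is perpendicular to EC, with radius 5.1, so the center G sits 5.1 in from both sides at G = (-58.30, 33.40). So G.y = 33.40.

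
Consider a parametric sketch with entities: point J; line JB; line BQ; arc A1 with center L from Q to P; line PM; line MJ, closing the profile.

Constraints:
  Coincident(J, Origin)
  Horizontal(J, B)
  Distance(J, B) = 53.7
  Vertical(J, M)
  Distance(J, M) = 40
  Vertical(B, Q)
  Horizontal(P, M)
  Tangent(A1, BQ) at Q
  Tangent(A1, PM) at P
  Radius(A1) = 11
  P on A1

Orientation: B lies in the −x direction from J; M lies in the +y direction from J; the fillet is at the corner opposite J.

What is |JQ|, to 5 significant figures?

61.030

J is at the origin; JB is horizontal with |JB| = 53.7 and B on the −x side, so B = (-53.700, 0.0000). JM is vertical with |JM| = 40.0 and M on the +y side, so M = (0.0000, 40.000). The virtual corner opposite J is at (-53.700, 40.000). Since A1 is tangent to BQ there, LQ ⟂ BQ and since A1 is tangent to PM there, LP ⟂ PM, with radius 11.0, so the center L sits 11.0 in from both sides at L = (-42.700, 29.000). That places the tangent points at Q = (-53.700, 29.000) on BQ and P = (-42.700, 40.000) on PM. Then |JQ| = |Q − J| = 61.030.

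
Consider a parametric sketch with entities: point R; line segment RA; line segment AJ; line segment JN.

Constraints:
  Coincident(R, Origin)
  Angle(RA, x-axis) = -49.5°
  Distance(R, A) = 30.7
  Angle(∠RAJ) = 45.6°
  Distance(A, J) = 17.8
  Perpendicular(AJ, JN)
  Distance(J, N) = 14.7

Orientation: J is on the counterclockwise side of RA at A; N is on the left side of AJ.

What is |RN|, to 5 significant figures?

8.1164

∠RAJ = 45.6°, so AJ runs at -49.5° + (180° − 45.6°) = 84.900° from the x-axis; with |AJ| = 17.8, J = A + 17.8·(cos 84.900°, sin 84.900°) = (21.520, -5.6149). AJ is perpendicular to JN; with |JN| = 14.7 on the left of AJ, N = J + 14.7·(-0.99604, 0.088894) = (6.8786, -4.3082). Then |RN| = |N − R| = 8.1164.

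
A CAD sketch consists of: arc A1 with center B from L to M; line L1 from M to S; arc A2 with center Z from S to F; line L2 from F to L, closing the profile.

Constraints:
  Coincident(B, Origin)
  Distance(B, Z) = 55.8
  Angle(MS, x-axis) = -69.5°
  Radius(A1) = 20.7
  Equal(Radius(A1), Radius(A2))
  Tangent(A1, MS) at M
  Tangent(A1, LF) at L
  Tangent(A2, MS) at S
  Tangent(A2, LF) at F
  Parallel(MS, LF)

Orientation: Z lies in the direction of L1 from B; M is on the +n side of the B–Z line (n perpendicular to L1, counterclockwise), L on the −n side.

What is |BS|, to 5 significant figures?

59.516

The slot axis is L1's direction at -69.5°, so u = (cos -69.5°, sin -69.5°) = (0.35021, -0.93667) and n = (−sin -69.5°, cos -69.5°) = (0.93667, 0.35021). B is at the origin and Z lies 55.8 along u from B, so Z = 55.8·u = (19.542, -52.266). Tangency of A1 to both parallel lines with radius 20.7 puts M and L at B ± 20.7·n: M = (19.389, 7.2493), L = (-19.389, -7.2493). Equal radii place S and F the same way about Z: S = Z + 20.7·n = (38.931, -45.017), F = Z − 20.7·n = (0.15246, -59.516). Then |BS| = |S − B| = 59.516.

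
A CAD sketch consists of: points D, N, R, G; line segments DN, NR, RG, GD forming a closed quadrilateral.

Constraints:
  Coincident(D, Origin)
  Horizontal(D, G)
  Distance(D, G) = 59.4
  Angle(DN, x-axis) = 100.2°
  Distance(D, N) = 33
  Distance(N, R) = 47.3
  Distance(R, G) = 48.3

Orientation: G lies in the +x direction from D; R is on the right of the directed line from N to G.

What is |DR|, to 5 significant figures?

16.687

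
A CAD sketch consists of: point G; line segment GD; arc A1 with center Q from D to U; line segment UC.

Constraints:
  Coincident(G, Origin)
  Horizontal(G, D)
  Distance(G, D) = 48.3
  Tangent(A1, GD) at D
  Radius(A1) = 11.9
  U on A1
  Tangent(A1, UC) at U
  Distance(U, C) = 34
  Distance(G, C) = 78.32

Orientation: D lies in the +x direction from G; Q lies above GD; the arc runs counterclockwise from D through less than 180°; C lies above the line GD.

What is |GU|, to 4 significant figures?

60.95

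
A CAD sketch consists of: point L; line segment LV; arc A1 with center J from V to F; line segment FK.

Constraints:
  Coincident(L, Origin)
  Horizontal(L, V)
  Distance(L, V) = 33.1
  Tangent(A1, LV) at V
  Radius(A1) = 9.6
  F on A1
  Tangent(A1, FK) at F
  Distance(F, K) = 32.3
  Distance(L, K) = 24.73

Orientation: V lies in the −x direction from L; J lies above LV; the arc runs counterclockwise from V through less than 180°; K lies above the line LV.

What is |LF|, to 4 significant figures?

26.69

Checks: |JF| = 9.600 ✓; ∠(JF, FK) = 90.00° ✓; |FK| = 32.30 ✓; |LK| = 24.73 ✓.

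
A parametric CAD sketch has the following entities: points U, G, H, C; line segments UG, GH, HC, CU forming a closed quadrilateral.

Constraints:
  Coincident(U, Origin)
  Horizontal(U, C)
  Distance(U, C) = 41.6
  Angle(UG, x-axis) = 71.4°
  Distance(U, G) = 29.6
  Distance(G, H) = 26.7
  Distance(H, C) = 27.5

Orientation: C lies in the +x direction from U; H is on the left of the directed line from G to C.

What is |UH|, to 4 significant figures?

45.06

U is at the origin; U and C share the same y with |UC| = 41.6 and C in +x, so C = (41.6, 0). UG runs at 71.4° with |UG| = 29.6, so G = (9.441, 28.05). H is determined by |GH| = 26.7 and |HC| = 27.5 together: it lies at the intersection of circle(G, 26.7) and circle(C, 27.5). With |GC| = 42.68, the foot of the radical line on GC is 20.83 from G and the perpendicular offset is √(26.7² − 20.83²) = 16.70. Taking the left-of-GC solution: H = (36.12, 26.95).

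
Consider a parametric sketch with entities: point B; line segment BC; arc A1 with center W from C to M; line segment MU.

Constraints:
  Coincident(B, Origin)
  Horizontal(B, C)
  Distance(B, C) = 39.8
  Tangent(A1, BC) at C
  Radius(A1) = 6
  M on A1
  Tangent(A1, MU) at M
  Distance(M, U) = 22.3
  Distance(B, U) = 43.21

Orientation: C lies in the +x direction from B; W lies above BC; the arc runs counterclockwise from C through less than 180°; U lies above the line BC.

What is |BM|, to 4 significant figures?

45.80

B is at the origin; BC is horizontal with |BC| = 39.8 and C on the +x side, so C = (39.80, 0.000). The tangent condition forces WC to be normal to BC, so W = C + (0, 6) = (39.80, 6.000). Since WM ⟂ MU (tangency), |WU| = √(6.0² + 22.3²) = 23.09 regardless of where M sits on A1. So U lies on both circle(B, 43.21) and circle(W, 23.09); the above-BC intersection is U = (32.88, 28.03). M is the foot of the tangent from U: M = (44.86, 9.223).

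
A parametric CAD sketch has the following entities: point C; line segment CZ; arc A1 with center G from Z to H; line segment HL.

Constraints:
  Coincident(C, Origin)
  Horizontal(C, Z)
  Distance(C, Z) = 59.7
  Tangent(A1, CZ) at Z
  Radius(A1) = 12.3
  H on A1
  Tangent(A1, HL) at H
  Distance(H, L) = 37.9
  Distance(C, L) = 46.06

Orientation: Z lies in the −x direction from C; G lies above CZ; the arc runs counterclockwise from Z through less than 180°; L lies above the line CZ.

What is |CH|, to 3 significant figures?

49.9

C is at the origin; CZ is horizontal with |CZ| = 59.7 and Z on the −x side, so Z = (-59.7, 0.00). The tangent condition forces GZ to be normal to CZ, so G = Z + (0, 12.3) = (-59.7, 12.3). Since GH ⟂ HL (tangency), |GL| = √(12.3² + 37.9²) = 39.8 regardless of where H sits on A1. So L lies on both circle(C, 46.06) and circle(G, 39.8); the above-CZ intersection is L = (-28.1, 36.5). H is the foot of the tangent from L: H = (-49.6, 5.32).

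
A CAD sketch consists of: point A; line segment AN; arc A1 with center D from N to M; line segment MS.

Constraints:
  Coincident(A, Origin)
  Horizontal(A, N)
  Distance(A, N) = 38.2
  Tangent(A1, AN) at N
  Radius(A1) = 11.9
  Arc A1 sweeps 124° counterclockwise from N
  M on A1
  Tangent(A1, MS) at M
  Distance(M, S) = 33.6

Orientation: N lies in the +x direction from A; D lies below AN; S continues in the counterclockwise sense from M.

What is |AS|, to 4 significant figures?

66.14

On A1, N sits at bearing 90° from D; a 124° counterclockwise sweep puts M at bearing 214°, so M = D + 11.9·(cos 214°, sin 214°) = (28.33, -18.55). Tangency of A1 to MS means the radius DM is perpendicular to MS, so MS runs along (−sin 214°, cos 214°); with |MS| = 33.6, S = (47.12, -46.41). Then |AS| = |S − A| = 66.14.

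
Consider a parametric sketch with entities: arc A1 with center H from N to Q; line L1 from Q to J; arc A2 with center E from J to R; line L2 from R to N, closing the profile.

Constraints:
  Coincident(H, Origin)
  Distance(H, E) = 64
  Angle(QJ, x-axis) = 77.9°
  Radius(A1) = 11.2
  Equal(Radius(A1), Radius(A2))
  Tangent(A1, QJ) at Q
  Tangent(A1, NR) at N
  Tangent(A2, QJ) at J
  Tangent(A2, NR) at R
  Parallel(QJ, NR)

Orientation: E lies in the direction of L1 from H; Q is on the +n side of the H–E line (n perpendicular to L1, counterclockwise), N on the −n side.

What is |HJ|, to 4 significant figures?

64.97

The slot axis is L1's direction at 77.9°, so u = (cos 77.9°, sin 77.9°) = (0.2096, 0.9778) and n = (−sin 77.9°, cos 77.9°) = (-0.9778, 0.2096). H is at the origin and E lies 64.0 along u from H, so E = 64.0·u = (13.42, 62.58). Tangency of A1 to both parallel lines with radius 11.2 puts Q and N at H ± 11.2·n: Q = (-10.95, 2.348), N = (10.95, -2.348). Equal radii place J and R the same way about E: J = E + 11.2·n = (2.464, 64.93), R = E − 11.2·n = (24.37, 60.23). Then |HJ| = |J − H| = 64.97.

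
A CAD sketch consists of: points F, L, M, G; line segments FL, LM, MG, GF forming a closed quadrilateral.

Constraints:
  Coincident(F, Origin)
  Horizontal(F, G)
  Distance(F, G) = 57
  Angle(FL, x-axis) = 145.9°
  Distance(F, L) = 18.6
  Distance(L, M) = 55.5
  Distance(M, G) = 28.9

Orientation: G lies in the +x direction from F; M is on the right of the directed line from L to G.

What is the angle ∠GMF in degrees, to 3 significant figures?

119°

F is at the origin; FG is horizontal with |FG| = 57.0 and G in +x, so G = (57.0, 0). FL runs at 145.9° with |FL| = 18.6, so L = (-15.4, 10.4). M is determined by |LM| = 55.5 and |MG| = 28.9 together: it lies at the intersection of circle(L, 55.5) and circle(G, 28.9). With |LG| = 73.1, the foot of the radical line on LG is 51.9 from L and the perpendicular offset is √(55.5² − 51.9²) = 19.6. Taking the right-of-LG solution: M = (33.2, -16.4).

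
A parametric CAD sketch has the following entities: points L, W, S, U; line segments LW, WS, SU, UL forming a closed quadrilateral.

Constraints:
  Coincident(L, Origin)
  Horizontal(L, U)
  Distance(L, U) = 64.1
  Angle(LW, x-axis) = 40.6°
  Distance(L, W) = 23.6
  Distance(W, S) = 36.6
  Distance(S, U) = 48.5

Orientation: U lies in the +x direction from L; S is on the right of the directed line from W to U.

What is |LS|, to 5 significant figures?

29.427

L is at the origin; LU is horizontal with |LU| = 64.1 and U in +x, so U = (64.1, 0). LW runs at 40.6° with |LW| = 23.6, so W = (17.919, 15.358). S is determined by |WS| = 36.6 and |SU| = 48.5 together: it lies at the intersection of circle(W, 36.6) and circle(U, 48.5). With |WU| = 48.668, the foot of the radical line on WU is 13.930 from W and the perpendicular offset is √(36.6² − 13.930²) = 33.845. Taking the right-of-WU solution: S = (20.456, -21.154).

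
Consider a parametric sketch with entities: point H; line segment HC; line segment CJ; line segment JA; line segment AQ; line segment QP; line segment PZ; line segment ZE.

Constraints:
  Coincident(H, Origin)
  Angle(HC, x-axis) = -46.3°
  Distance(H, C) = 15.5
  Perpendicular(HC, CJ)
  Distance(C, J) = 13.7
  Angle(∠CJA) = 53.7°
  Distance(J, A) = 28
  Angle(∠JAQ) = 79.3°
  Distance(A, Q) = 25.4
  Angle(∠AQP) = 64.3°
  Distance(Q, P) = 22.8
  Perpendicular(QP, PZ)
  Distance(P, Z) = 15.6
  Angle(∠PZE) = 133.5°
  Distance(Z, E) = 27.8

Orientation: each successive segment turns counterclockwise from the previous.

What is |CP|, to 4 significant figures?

3.202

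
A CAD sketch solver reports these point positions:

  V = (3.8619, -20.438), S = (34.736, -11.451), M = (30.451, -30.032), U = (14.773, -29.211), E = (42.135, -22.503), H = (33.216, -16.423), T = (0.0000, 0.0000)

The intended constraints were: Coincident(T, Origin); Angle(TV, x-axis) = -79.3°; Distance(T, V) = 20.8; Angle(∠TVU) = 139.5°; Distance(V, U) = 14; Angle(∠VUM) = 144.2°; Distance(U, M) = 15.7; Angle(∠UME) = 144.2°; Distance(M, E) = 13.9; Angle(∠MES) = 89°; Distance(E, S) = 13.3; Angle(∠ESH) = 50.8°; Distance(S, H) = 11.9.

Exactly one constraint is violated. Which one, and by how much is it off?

Distance(S, H) = 11.9 — off by 6.70.

T = (0.00, 0.00) ✓; TV at -79.30° ✓; |TV| = 20.80 ✓; ∠TVU = 139.5° ✓; |VU| = 14.00 ✓; ∠VUM = 144.2° ✓; |UM| = 15.70 ✓; ∠UME = 144.2° ✓; |ME| = 13.90 ✓; ∠MES = 89.00° ✓; |ES| = 13.30 ✓; ∠ESH = 50.80° ✓; |SH| = 5.199 ✗.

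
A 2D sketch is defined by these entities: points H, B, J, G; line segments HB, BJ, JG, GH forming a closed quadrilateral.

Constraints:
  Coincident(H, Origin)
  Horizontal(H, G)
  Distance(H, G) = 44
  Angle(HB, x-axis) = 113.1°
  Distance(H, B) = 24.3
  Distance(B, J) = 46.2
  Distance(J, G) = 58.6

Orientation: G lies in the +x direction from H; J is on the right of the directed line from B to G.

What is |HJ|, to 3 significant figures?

25.7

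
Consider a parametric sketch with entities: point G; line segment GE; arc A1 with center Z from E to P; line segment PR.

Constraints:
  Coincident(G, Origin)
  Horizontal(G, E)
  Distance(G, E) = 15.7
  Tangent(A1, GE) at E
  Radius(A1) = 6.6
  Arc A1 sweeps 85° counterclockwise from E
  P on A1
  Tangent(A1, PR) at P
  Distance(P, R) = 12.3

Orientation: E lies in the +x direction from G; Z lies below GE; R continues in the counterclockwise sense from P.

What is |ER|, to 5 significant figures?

19.813

G is at the origin; G and E share the same y with |GE| = 15.7 and E on the +x side, so E = (15.700, 0.0000). The tangent condition forces ZE to be normal to GE, so Z = E + (0, -6.6) = (15.700, -6.6000). On A1, E sits at bearing 90° from Z; an 85° counterclockwise sweep puts P at bearing 175°, so P = Z + 6.6·(cos 175°, sin 175°) = (9.1251, -6.0248). A1 meets PR tangentially, so ZP is at right angles to PR, so PR runs along (−sin 175°, cos 175°); with |PR| = 12.3, R = (8.0531, -18.278). Then |ER| = |R − E| = 19.813.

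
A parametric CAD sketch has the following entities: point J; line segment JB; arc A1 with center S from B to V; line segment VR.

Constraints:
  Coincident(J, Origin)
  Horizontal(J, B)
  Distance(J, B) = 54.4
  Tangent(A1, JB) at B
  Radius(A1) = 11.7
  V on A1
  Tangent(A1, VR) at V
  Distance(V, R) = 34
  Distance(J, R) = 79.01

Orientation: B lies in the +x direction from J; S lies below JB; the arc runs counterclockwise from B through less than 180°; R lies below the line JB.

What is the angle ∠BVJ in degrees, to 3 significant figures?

95.5°

Checks: |SB| = 11.70 ✓; |SV| = 11.70 ✓; ∠(SV, VR) = 90.00° ✓; |VR| = 34.00 ✓; |JR| = 79.01 ✓.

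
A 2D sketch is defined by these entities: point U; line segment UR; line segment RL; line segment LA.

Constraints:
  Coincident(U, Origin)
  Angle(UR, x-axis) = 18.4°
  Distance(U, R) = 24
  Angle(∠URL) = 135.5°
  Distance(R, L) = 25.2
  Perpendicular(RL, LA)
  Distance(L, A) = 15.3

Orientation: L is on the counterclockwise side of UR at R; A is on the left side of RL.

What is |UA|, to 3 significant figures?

42.3

U is at the origin; UR runs at 18.4° with length 24.0, so R = 24.0·(cos 18.4°, sin 18.4°) = (22.8, 7.58). ∠URL = 135.5°, so RL runs at 18.4° + (180° − 135.5°) = 62.9° from the x-axis; with |RL| = 25.2, L = R + 25.2·(cos 62.9°, sin 62.9°) = (34.3, 30.0). RL ⟂ LA; with |LA| = 15.3 on the left of RL, A = L + 15.3·(-0.890, 0.456) = (20.6, 37.0). Then |UA| = |A − U| = 42.3.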